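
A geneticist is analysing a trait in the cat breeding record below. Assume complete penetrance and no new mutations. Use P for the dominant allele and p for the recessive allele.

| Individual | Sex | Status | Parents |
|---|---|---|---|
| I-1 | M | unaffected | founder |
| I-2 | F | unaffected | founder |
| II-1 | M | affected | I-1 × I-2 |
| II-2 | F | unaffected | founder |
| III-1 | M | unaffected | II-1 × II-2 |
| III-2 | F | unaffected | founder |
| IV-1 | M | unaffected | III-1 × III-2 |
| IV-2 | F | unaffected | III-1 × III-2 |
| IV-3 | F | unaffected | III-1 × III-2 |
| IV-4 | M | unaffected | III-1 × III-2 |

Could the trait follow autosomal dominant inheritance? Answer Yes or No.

No

Under autosomal dominant, II-1 (affected, male) cannot arise from I-1 (unaffected) × I-2 (unaffected).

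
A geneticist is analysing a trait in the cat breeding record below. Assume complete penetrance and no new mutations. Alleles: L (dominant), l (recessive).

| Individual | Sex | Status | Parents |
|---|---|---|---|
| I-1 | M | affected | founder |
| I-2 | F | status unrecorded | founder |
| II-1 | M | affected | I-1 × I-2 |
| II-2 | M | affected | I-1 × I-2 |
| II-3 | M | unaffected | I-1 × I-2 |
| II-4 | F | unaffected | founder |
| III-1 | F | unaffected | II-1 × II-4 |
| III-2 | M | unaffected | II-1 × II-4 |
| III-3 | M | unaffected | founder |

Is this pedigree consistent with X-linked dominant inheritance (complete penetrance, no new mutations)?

Under X-linked dominant, III-1 (unaffected, female) cannot arise from II-1 (affected) × II-4 (unaffected).

No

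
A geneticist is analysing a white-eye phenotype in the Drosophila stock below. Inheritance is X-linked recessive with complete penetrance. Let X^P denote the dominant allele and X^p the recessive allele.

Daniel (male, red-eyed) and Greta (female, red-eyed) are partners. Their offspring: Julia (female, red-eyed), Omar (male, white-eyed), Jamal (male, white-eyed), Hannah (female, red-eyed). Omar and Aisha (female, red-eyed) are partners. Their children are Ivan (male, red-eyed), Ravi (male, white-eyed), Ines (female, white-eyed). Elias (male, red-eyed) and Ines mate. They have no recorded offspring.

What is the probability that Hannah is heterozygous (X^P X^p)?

1/2

Daniel is red-eyed, so Daniel is X^P Y.
Greta is red-eyed so carries P and passed p to Omar (X^p Y), so Greta is X^P X^p.
Their cross gives offspring ratios 1/2 X^P X^P : 1/2 X^P X^p. Conditioning on Hannah being red-eyed, P(X^P X^p) = 1/2 / 1 = 1/2.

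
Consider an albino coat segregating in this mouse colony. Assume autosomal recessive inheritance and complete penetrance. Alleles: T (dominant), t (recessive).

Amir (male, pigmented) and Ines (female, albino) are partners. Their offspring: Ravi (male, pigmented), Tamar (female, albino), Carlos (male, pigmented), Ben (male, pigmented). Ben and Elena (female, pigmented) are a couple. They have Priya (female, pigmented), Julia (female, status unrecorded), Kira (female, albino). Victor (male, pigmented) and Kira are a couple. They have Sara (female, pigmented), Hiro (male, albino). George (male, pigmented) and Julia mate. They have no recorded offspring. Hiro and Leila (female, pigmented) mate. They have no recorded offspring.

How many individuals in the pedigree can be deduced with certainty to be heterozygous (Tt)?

Obligate heterozygotes: Amir is pigmented so carries T and passed t to Tamar (tt), so Amir is Tt; Ravi is pigmented so carries T and received t from Ines (tt), so Ravi is Tt; Carlos is pigmented so carries T and received t from Ines (tt), so Carlos is Tt; Ben is pigmented so carries T and received t from Ines (tt), so Ben is Tt; Elena is pigmented so carries T and passed t to Kira (tt), so Elena is Tt; Victor is pigmented so carries T and passed t to Hiro (tt), so Victor is Tt; Sara is pigmented so carries T and received t from Kira (tt), so Sara is Tt.
Every other individual is either homozygous by phenotype or has at least one consistent homozygous assignment, so the count is 7.

7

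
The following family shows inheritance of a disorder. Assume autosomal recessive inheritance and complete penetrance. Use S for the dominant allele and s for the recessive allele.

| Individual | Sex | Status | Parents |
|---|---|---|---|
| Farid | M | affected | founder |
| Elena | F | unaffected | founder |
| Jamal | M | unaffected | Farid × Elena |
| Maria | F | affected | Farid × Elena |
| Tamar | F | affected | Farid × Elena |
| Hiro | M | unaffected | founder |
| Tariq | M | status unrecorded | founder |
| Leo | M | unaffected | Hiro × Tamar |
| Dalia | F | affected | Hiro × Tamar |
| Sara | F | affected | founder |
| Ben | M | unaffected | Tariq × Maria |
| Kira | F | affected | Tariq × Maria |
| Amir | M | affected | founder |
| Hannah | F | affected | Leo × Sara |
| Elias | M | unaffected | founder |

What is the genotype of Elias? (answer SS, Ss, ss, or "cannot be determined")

Elias's phenotype allows SS or Ss, and no parent or child forces a single allele at both positions; consistent genotype assignments exist with Elias as SS or Ss.

cannot be determined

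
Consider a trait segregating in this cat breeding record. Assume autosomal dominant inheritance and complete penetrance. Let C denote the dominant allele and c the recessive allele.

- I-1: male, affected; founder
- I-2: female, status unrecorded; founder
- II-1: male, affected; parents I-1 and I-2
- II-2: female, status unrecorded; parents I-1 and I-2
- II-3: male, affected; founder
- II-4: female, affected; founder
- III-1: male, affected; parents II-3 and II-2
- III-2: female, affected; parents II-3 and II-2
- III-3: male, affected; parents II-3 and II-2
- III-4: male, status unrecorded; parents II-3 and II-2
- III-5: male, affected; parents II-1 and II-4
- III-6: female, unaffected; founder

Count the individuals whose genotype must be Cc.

0

No individual's genotype is forced to Cc by the pedigree, so the count is 0.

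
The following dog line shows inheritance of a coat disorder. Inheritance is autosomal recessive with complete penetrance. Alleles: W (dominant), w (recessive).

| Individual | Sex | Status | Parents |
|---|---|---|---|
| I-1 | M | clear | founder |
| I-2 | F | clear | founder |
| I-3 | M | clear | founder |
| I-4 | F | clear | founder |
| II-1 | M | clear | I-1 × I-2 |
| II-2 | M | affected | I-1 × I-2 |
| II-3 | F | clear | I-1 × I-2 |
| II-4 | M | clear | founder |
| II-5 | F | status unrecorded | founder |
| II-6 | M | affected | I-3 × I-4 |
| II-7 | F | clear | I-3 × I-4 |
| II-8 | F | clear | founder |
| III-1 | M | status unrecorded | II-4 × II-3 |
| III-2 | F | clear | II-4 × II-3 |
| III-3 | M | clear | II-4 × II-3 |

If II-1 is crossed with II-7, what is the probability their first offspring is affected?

I-1 is clear so carries W and passed w to II-2 (ww), so I-1 is Ww.
I-2 is clear so carries W and passed w to II-2 (ww), so I-2 is Ww.
II-1 is a clear offspring of I-1 (Ww) × I-2 (Ww), whose cross gives 1/4 WW : 1/2 Ww : 1/4 ww; conditioning on being clear, II-1 is WW with probability 1/3, Ww with probability 2/3.
I-3 is clear so carries W and passed w to II-6 (ww), so I-3 is Ww.
I-4 is clear so carries W and passed w to II-6 (ww), so I-4 is Ww.
II-7 is a clear offspring of I-3 (Ww) × I-4 (Ww), whose cross gives 1/4 WW : 1/2 Ww : 1/4 ww; conditioning on being clear, II-7 is WW with probability 1/3, Ww with probability 2/3.
Summing over parental genotype combinations, P(offspring is affected) = 4/9·1/4 = 1/9.

1/9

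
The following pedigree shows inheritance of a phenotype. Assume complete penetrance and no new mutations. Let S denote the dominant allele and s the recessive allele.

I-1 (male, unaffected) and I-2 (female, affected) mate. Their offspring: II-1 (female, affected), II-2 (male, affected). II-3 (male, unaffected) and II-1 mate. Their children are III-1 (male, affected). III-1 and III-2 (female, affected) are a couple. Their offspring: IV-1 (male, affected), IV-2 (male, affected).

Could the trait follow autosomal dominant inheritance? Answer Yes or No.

A consistent assignment under autosomal dominant exists: I-1 ss, I-2 SS, II-1 Ss, II-2 Ss, II-3 ss, III-1 Ss, III-2 SS, IV-1 SS, IV-2 SS.
In this assignment every recorded phenotype matches its genotype and every non-founder's genotype is obtainable from its parents' genotypes, so the pedigree is consistent.

Yes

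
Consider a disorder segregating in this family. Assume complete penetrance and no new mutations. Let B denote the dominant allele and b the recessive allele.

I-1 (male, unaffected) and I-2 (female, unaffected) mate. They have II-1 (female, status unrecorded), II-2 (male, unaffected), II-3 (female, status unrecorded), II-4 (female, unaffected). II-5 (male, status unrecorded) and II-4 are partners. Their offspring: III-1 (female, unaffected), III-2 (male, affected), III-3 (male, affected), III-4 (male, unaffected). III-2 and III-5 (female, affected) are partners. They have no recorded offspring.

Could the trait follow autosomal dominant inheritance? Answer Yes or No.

A consistent assignment under autosomal dominant exists: I-1 bb, I-2 bb, II-1 bb, II-2 bb, II-3 bb, II-4 bb, II-5 Bb, III-1 bb, III-2 Bb, III-3 Bb, III-4 bb, III-5 BB.
In this assignment every recorded phenotype matches its genotype and every non-founder's genotype is obtainable from its parents' genotypes, so the pedigree is consistent.

Yes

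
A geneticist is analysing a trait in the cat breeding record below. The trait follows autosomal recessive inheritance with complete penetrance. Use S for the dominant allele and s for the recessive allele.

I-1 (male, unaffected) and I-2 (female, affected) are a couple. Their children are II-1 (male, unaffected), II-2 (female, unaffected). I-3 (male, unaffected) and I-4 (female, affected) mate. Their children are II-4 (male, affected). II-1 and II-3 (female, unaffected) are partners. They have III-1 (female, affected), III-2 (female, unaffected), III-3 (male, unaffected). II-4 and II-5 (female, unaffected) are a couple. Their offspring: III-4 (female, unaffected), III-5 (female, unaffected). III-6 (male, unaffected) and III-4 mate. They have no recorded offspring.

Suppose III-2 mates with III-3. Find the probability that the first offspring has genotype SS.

II-1 is unaffected so carries S and received s from I-2 (ss), so II-1 is Ss.
II-3 is unaffected so carries S and passed s to III-1 (ss), so II-3 is Ss.
III-2 is an unaffected offspring of II-1 (Ss) × II-3 (Ss), whose cross gives 1/4 SS : 1/2 Ss : 1/4 ss; conditioning on being unaffected, III-2 is SS with probability 1/3, Ss with probability 2/3.
III-3 is an unaffected offspring of II-1 (Ss) × II-3 (Ss), whose cross gives 1/4 SS : 1/2 Ss : 1/4 ss; conditioning on being unaffected, III-3 is SS with probability 1/3, Ss with probability 2/3.
Summing over parental genotype combinations, P(offspring has genotype SS) = 1/9·1 + 2/9·1/2 + 2/9·1/2 + 4/9·1/4 = 4/9.

4/9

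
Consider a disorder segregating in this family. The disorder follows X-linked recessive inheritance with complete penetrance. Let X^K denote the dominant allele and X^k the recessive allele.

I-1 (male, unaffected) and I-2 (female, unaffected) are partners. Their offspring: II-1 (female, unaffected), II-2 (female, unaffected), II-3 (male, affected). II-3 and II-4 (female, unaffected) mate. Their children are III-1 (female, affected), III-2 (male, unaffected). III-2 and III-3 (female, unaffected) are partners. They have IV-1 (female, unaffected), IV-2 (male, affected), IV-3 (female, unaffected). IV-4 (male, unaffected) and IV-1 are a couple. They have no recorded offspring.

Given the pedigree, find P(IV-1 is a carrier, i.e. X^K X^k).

1/2

III-2 is unaffected, so III-2 is X^K Y.
III-3 is unaffected so carries K and passed k to IV-2 (X^k Y), so III-3 is X^K X^k.
Their cross gives offspring ratios 1/2 X^K X^K : 1/2 X^K X^k. Conditioning on IV-1 being unaffected, P(X^K X^k) = 1/2 / 1 = 1/2.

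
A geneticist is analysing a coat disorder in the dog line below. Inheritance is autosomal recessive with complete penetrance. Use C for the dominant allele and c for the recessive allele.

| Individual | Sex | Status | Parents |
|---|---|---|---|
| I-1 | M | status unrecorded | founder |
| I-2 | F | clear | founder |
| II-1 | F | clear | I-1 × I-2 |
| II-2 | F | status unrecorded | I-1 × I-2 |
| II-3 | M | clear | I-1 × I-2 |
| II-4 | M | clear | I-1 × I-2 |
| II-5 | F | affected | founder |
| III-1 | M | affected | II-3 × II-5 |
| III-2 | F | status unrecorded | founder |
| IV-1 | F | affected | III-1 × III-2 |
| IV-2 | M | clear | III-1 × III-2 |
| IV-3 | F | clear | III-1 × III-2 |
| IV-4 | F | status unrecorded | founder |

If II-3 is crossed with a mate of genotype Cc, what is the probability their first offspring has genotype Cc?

II-3 is clear so carries C and passed c to III-1 (cc), so II-3 is Cc.
The cross gives 1/4 CC : 1/2 Cc : 1/4 cc, so P(offspring has genotype Cc) = 1/2.

1/2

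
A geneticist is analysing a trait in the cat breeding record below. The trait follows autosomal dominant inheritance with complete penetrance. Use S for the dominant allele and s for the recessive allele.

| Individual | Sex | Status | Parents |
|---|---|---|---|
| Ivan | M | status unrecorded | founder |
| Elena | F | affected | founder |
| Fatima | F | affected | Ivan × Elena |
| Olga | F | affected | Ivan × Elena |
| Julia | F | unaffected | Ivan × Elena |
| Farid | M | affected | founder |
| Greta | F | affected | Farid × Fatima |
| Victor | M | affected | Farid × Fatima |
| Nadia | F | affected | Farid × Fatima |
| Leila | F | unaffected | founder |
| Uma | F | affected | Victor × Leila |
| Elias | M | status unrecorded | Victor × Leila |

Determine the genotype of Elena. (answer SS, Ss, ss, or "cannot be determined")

From phenotype alone, Elena is SS or Ss.
Elena is affected so carries S and passed s to Julia (ss), so Elena is Ss.

Ss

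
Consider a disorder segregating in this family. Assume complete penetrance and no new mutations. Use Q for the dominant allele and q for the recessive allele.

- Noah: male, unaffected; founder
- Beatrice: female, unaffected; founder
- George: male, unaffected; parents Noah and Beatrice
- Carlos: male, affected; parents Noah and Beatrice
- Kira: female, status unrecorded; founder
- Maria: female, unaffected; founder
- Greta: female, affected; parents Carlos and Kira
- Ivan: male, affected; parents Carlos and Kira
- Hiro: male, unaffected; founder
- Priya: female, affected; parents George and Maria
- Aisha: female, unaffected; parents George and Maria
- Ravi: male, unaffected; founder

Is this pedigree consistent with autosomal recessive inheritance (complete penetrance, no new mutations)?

A consistent assignment under autosomal recessive exists: Noah Qq, Beatrice Qq, George Qq, Carlos qq, Kira Qq, Maria Qq, Greta qq, Ivan qq, Hiro QQ, Priya qq, Aisha QQ, Ravi QQ.
In this assignment every recorded phenotype matches its genotype and every non-founder's genotype is obtainable from its parents' genotypes, so the pedigree is consistent.

Yes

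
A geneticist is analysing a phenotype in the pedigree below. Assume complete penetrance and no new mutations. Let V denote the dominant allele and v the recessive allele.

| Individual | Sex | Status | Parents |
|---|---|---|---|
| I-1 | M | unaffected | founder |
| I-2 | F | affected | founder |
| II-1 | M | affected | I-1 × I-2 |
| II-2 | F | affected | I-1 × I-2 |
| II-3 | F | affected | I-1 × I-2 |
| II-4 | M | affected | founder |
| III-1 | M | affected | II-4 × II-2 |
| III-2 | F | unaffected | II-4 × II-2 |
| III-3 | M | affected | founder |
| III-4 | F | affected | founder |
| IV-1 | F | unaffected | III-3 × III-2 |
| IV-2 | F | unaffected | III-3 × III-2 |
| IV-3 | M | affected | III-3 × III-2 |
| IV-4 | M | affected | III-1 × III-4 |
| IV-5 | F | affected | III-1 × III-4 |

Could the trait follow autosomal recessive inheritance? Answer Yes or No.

No

Under autosomal recessive, III-2 (unaffected, female) cannot arise from II-4 (affected) × II-2 (affected).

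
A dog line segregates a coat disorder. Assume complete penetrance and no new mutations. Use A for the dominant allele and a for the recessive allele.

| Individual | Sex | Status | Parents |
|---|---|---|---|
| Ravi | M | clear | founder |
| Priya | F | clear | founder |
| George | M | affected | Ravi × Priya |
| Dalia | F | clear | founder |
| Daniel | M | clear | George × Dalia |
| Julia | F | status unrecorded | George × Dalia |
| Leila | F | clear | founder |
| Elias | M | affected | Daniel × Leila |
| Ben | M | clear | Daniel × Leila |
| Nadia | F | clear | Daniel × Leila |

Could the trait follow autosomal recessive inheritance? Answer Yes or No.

Yes

A consistent assignment under autosomal recessive exists: Ravi Aa, Priya Aa, George aa, Dalia AA, Daniel Aa, Julia Aa, Leila Aa, Elias aa, Ben AA, Nadia AA.
In this assignment every recorded phenotype matches its genotype and every non-founder's genotype is obtainable from its parents' genotypes, so the pedigree is consistent.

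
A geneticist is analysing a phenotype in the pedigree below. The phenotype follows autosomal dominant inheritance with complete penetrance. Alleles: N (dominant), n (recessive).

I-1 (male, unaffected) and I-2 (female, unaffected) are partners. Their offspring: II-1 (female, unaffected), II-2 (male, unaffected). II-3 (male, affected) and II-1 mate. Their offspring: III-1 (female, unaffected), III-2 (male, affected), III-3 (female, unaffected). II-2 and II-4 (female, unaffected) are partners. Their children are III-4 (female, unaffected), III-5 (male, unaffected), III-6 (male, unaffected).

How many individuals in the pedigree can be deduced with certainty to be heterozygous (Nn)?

2

Obligate heterozygotes: II-3 is affected so carries N and passed n to III-1 (nn), so II-3 is Nn; III-2 is affected so carries N and received n from II-1 (nn), so III-2 is Nn.
Every other individual is either homozygous by phenotype or has at least one consistent homozygous assignment, so the count is 2.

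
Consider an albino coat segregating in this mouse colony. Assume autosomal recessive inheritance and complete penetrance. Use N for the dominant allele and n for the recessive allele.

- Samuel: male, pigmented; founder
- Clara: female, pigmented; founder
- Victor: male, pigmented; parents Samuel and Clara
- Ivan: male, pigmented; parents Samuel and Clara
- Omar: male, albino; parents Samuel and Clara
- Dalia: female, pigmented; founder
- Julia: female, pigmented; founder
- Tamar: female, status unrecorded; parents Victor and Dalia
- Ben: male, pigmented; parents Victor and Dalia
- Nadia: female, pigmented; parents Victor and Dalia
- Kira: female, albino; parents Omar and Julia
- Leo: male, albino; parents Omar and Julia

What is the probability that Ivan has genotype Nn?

Samuel is pigmented so carries N and passed n to Omar (nn), so Samuel is Nn.
Clara is pigmented so carries N and passed n to Omar (nn), so Clara is Nn.
Their cross gives offspring ratios 1/4 NN : 1/2 Nn : 1/4 nn. Conditioning on Ivan being pigmented, P(Nn) = 1/2 / 3/4 = 2/3.

2/3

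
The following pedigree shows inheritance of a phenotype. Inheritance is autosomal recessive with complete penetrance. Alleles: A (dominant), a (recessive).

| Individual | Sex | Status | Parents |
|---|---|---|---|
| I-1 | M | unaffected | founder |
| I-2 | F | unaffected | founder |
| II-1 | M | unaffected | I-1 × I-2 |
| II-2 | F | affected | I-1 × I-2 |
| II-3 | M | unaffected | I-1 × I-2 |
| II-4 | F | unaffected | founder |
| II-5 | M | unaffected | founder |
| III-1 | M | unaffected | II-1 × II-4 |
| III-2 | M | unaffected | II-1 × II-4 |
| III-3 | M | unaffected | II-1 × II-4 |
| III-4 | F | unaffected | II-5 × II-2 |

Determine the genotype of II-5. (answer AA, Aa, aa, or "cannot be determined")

cannot be determined

II-5's phenotype allows AA or Aa, and no parent or child forces a single allele at both positions; consistent genotype assignments exist with II-5 as AA or Aa.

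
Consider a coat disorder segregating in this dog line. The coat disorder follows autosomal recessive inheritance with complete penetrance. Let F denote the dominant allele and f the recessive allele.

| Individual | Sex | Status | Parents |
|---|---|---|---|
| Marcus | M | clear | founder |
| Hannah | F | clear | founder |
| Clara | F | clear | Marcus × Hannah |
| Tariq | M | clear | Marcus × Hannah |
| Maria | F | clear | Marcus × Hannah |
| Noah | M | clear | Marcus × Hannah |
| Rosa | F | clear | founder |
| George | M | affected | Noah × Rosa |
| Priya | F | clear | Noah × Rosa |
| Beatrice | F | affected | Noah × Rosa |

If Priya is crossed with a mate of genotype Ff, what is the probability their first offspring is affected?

1/6

Noah is clear so carries F and passed f to George (ff), so Noah is Ff.
Rosa is clear so carries F and passed f to George (ff), so Rosa is Ff.
Priya is a clear offspring of Noah (Ff) × Rosa (Ff), whose cross gives 1/4 FF : 1/2 Ff : 1/4 ff; conditioning on being clear, Priya is FF with probability 1/3, Ff with probability 2/3.
Summing over parental genotype combinations, P(offspring is affected) = 2/3·1/4 = 1/6.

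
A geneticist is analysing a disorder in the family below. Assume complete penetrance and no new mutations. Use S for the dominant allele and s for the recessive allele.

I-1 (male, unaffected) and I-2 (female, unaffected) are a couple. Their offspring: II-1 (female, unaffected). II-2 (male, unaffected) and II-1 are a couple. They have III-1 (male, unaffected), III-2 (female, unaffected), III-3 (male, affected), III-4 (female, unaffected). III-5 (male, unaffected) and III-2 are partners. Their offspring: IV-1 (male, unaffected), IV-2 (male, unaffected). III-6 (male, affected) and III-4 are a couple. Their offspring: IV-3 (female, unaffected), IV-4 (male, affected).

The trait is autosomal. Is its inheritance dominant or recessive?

II-2 and II-1 are both unaffected yet have an affected child III-3. Under dominance, an affected child requires at least one affected parent, so the trait cannot be dominant.

recessive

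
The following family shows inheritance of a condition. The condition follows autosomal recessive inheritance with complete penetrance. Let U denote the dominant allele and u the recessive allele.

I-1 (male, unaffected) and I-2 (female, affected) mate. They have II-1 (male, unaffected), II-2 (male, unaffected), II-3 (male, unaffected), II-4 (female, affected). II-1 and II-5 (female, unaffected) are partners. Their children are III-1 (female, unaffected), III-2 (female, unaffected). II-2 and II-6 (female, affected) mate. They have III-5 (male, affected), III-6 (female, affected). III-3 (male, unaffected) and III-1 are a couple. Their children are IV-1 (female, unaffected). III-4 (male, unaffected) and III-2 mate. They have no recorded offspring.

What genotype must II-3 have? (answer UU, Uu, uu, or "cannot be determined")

Uu

From phenotype alone, II-3 is UU or Uu.
II-3 is unaffected so carries U and received u from I-2 (uu), so II-3 is Uu.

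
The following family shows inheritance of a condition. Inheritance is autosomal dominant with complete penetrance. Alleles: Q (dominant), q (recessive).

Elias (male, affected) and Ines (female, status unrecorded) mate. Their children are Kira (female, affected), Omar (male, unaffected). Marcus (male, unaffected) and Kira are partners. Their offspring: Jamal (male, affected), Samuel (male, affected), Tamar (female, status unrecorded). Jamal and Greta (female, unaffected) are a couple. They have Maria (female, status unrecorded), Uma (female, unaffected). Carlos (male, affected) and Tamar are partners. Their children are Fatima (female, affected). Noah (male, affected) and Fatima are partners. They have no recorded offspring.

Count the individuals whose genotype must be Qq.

3

Obligate heterozygotes: Elias is affected so carries Q and passed q to Omar (qq), so Elias is Qq; Jamal is affected so carries Q and received q from Marcus (qq), so Jamal is Qq; Samuel is affected so carries Q and received q from Marcus (qq), so Samuel is Qq.
Every other individual is either homozygous by phenotype or has at least one consistent homozygous assignment, so the count is 3.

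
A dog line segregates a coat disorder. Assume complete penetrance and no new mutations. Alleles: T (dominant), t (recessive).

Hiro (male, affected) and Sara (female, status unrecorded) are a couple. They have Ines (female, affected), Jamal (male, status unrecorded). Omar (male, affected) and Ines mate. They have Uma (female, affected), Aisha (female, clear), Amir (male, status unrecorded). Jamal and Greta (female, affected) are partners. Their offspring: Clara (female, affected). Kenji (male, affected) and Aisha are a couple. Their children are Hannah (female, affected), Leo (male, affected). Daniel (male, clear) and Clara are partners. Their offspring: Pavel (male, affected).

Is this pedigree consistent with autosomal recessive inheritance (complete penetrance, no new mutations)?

No

Under autosomal recessive, Aisha (clear, female) cannot arise from Omar (affected) × Ines (affected).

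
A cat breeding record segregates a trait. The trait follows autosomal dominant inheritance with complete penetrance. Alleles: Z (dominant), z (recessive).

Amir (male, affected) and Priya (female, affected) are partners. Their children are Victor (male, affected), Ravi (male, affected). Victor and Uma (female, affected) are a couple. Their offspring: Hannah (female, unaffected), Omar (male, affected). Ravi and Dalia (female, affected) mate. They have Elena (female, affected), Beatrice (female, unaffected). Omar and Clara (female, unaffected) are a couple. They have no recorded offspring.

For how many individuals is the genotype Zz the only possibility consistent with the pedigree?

4

Obligate heterozygotes: Victor is affected so carries Z and passed z to Hannah (zz), so Victor is Zz; Ravi is affected so carries Z and passed z to Beatrice (zz), so Ravi is Zz; Uma is affected so carries Z and passed z to Hannah (zz), so Uma is Zz; Dalia is affected so carries Z and passed z to Beatrice (zz), so Dalia is Zz.
Every other individual is either homozygous by phenotype or has at least one consistent homozygous assignment, so the count is 4.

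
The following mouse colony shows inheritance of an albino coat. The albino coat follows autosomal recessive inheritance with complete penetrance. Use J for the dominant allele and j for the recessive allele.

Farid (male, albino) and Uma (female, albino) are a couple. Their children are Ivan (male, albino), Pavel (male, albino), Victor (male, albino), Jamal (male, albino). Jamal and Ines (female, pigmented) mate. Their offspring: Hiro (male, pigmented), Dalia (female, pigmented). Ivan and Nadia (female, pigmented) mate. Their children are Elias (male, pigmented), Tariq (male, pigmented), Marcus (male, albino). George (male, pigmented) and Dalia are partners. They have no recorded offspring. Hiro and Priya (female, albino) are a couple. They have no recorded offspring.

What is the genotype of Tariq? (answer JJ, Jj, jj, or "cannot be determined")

From phenotype alone, Tariq is JJ or Jj.
Tariq is pigmented so carries J and received j from Ivan (jj), so Tariq is Jj.

Jj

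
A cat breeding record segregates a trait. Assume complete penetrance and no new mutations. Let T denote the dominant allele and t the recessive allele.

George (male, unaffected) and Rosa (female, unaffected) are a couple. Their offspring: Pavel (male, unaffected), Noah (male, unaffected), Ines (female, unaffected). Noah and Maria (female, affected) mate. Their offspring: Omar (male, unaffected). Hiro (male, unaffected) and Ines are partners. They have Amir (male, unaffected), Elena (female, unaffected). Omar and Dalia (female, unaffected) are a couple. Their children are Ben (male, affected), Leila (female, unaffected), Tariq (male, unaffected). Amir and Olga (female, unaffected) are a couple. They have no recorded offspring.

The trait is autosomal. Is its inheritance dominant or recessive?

Omar and Dalia are both unaffected yet have an affected child Ben. Under dominance, an affected child requires at least one affected parent, so the trait cannot be dominant.

recessive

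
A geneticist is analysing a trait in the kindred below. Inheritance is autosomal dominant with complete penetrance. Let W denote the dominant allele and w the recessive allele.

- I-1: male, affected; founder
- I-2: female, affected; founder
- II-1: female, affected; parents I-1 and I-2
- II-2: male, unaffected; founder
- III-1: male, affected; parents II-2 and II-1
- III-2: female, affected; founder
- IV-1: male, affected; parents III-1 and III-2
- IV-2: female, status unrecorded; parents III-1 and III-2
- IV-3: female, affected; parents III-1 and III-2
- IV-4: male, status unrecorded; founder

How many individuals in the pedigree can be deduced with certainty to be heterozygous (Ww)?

1

Obligate heterozygotes: III-1 is affected so carries W and received w from II-2 (ww), so III-1 is Ww.
Every other individual is either homozygous by phenotype or has at least one consistent homozygous assignment, so the count is 1.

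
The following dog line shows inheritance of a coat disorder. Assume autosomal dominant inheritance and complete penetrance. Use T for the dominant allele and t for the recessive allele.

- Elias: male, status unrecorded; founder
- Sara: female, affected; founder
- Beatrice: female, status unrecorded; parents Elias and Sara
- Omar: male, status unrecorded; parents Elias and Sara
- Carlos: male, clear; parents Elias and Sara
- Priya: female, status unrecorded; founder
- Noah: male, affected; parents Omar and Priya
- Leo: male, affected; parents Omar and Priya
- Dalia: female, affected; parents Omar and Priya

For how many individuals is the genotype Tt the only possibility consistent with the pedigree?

Obligate heterozygotes: Sara is affected so carries T and passed t to Carlos (tt), so Sara is Tt.
Every other individual is either homozygous by phenotype or has at least one consistent homozygous assignment, so the count is 1.

1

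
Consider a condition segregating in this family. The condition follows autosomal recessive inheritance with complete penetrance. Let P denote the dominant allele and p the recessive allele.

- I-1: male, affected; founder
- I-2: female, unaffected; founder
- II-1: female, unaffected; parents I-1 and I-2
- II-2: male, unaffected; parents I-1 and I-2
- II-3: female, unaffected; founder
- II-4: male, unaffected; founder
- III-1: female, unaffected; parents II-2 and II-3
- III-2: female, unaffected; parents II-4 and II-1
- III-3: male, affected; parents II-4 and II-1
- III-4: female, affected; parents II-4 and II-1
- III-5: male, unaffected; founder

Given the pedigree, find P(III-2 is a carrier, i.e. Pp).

2/3

II-4 is unaffected so carries P and passed p to III-3 (pp), so II-4 is Pp.
II-1 is unaffected so carries P and received p from I-1 (pp), so II-1 is Pp.
Their cross gives offspring ratios 1/4 PP : 1/2 Pp : 1/4 pp. Conditioning on III-2 being unaffected, P(Pp) = 1/2 / 3/4 = 2/3.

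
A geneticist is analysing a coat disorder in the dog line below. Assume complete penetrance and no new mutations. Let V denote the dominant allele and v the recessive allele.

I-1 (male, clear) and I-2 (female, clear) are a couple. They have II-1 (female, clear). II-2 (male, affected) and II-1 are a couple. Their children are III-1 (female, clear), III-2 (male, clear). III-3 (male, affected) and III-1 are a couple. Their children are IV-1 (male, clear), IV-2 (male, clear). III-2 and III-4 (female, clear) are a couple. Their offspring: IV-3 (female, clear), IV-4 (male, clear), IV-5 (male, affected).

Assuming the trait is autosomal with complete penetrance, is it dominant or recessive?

recessive

III-2 and III-4 are both clear yet have an affected child IV-5. Under dominance, an affected child requires at least one affected parent, so the trait cannot be dominant.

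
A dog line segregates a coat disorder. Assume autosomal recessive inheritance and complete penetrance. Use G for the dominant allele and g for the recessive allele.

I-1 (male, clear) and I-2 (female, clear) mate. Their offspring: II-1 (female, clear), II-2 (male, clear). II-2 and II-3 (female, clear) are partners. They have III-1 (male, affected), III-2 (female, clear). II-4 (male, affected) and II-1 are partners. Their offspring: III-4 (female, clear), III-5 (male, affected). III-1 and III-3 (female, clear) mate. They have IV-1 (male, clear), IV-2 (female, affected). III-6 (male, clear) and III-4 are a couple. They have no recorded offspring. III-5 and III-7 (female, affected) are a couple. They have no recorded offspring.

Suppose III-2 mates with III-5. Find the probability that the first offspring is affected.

II-2 is clear so carries G and passed g to III-1 (gg), so II-2 is Gg.
II-3 is clear so carries G and passed g to III-1 (gg), so II-3 is Gg.
III-2 is a clear offspring of II-2 (Gg) × II-3 (Gg), whose cross gives 1/4 GG : 1/2 Gg : 1/4 gg; conditioning on being clear, III-2 is GG with probability 1/3, Gg with probability 2/3.
III-5 is affected, so III-5 is gg.
Summing over parental genotype combinations, P(offspring is affected) = 2/3·1/2 = 1/3.

1/3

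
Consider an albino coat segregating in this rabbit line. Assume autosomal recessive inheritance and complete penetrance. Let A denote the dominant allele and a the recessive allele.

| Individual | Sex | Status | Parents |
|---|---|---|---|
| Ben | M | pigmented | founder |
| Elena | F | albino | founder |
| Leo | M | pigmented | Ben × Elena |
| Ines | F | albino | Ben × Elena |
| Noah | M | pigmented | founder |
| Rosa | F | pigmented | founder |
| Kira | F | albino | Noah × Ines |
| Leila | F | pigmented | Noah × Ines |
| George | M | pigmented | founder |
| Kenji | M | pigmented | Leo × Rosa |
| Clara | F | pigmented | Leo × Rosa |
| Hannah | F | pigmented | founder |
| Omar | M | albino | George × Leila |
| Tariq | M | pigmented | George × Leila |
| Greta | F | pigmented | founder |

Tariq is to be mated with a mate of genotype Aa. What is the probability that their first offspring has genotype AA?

1/3

George is pigmented so carries A and passed a to Omar (aa), so George is Aa.
Leila is pigmented so carries A and received a from Ines (aa), so Leila is Aa.
Tariq is a pigmented offspring of George (Aa) × Leila (Aa), whose cross gives 1/4 AA : 1/2 Aa : 1/4 aa; conditioning on being pigmented, Tariq is AA with probability 1/3, Aa with probability 2/3.
Summing over parental genotype combinations, P(offspring has genotype AA) = 1/3·1/2 + 2/3·1/4 = 1/3.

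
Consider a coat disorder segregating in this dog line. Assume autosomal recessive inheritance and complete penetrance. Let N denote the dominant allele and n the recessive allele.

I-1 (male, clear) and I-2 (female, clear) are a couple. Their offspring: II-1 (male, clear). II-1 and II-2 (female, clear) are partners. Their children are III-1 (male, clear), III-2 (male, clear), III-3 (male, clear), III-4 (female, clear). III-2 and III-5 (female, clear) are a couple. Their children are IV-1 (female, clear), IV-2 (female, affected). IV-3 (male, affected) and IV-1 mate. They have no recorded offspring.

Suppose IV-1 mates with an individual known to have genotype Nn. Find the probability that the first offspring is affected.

1/6

III-2 is clear so carries N and passed n to IV-2 (nn), so III-2 is Nn.
III-5 is clear so carries N and passed n to IV-2 (nn), so III-5 is Nn.
IV-1 is a clear offspring of III-2 (Nn) × III-5 (Nn), whose cross gives 1/4 NN : 1/2 Nn : 1/4 nn; conditioning on being clear, IV-1 is NN with probability 1/3, Nn with probability 2/3.
Summing over parental genotype combinations, P(offspring is affected) = 2/3·1/4 = 1/6.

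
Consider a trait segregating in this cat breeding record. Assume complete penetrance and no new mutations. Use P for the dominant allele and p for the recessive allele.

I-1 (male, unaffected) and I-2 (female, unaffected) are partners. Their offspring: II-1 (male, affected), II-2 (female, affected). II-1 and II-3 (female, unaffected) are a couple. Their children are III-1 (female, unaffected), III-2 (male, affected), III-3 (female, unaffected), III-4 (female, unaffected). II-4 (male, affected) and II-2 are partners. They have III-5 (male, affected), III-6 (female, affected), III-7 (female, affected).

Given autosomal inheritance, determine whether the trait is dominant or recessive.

recessive

I-1 and I-2 are both unaffected yet have an affected child II-1. Under dominance, an affected child requires at least one affected parent, so the trait cannot be dominant.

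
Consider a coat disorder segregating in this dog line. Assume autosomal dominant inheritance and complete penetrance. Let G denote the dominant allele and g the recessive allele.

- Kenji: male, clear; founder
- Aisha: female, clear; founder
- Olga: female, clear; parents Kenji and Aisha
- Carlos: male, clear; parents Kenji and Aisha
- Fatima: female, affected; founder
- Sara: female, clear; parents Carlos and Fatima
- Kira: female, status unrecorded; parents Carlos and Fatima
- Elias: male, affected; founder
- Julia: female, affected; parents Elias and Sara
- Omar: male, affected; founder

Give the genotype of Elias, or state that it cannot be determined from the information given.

cannot be determined

Elias's phenotype allows GG or Gg, and no parent or child forces a single allele at both positions; consistent genotype assignments exist with Elias as GG or Gg.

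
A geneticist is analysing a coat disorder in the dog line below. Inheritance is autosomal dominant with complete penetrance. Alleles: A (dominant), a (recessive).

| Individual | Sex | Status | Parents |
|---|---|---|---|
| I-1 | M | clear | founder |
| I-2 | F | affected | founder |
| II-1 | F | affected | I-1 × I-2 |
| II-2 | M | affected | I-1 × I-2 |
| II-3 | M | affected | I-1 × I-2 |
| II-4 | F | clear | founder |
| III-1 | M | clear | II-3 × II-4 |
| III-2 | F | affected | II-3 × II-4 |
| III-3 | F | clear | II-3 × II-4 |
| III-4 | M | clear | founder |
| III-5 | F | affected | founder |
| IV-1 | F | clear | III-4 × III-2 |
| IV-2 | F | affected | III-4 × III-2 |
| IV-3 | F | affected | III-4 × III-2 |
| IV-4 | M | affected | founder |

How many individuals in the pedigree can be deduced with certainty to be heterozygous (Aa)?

Obligate heterozygotes: II-1 is affected so carries A and received a from I-1 (aa), so II-1 is Aa; II-2 is affected so carries A and received a from I-1 (aa), so II-2 is Aa; II-3 is affected so carries A and received a from I-1 (aa), so II-3 is Aa; III-2 is affected so carries A and received a from II-4 (aa), so III-2 is Aa; IV-2 is affected so carries A and received a from III-4 (aa), so IV-2 is Aa; IV-3 is affected so carries A and received a from III-4 (aa), so IV-3 is Aa.
Every other individual is either homozygous by phenotype or has at least one consistent homozygous assignment, so the count is 6.

6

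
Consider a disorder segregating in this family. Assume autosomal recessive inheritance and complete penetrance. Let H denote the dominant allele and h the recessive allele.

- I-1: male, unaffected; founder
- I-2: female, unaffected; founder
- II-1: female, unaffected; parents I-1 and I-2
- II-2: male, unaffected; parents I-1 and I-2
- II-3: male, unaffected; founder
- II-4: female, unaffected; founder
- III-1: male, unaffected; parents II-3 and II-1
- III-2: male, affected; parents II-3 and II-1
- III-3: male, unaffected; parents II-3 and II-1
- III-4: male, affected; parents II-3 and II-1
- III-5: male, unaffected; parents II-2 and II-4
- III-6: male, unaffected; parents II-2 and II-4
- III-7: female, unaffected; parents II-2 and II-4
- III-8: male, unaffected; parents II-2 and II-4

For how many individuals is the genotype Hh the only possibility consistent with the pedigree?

Obligate heterozygotes: II-1 is unaffected so carries H and passed h to III-2 (hh), so II-1 is Hh; II-3 is unaffected so carries H and passed h to III-2 (hh), so II-3 is Hh.
Every other individual is either homozygous by phenotype or has at least one consistent homozygous assignment, so the count is 2.

2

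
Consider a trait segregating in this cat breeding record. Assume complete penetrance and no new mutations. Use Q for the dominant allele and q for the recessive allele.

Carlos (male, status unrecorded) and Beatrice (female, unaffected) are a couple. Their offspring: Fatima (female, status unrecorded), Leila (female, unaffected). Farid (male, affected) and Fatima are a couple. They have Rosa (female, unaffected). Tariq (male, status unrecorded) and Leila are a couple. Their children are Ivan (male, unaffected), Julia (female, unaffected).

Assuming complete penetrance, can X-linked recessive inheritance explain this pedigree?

A consistent assignment under X-linked recessive exists: Carlos X^Q Y, Beatrice X^Q X^Q, Fatima X^Q X^Q, Leila X^Q X^Q, Farid X^q Y, Tariq X^Q Y, Rosa X^Q X^q, Ivan X^Q Y, Julia X^Q X^Q.
In this assignment every recorded phenotype matches its genotype and every non-founder's genotype is obtainable from its parents' genotypes, so the pedigree is consistent.

Yes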